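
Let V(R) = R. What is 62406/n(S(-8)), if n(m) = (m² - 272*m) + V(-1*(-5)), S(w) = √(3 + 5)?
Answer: -811278/591703 - 33948864*√2/591703 ≈ -82.511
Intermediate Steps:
S(w) = 2*√2 (S(w) = √8 = 2*√2)
n(m) = 5 + m² - 272*m (n(m) = (m² - 272*m) - 1*(-5) = (m² - 272*m) + 5 = 5 + m² - 272*m)
62406/n(S(-8)) = 62406/(5 + (2*√2)² - 544*√2) = 62406/(5 + 8 - 544*√2) = 62406/(13 - 544*√2)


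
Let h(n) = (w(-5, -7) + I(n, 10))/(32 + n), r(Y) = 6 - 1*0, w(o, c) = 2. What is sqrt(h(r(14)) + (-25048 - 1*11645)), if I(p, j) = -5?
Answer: I*sqrt(52984806)/38 ≈ 191.55*I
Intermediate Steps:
r(Y) = 6 (r(Y) = 6 + 0 = 6)
h(n) = -3/(32 + n) (h(n) = (2 - 5)/(32 + n) = -3/(32 + n))
sqrt(h(r(14)) + (-25048 - 1*11645)) = sqrt(-3/(32 + 6) + (-25048 - 1*11645)) = sqrt(-3/38 + (-25048 - 11645)) = sqrt(-3*1/38 - 36693) = sqrt(-3/38 - 36693) = sqrt(-1394337/38) = I*sqrt(52984806)/38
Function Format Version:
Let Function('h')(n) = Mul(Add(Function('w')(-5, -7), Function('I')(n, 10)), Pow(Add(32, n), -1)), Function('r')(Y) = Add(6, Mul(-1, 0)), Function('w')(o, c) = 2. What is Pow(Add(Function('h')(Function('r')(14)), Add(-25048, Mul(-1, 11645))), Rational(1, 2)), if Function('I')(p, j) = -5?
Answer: Mul(Rational(1, 38), I, Pow(52984806, Rational(1, 2))) ≈ Mul(191.55, I)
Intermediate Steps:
Function('r')(Y) = 6 (Function('r')(Y) = Add(6, 0) = 6)
Function('h')(n) = Mul(-3, Pow(Add(32, n), -1)) (Function('h')(n) = Mul(Add(2, -5), Pow(Add(32, n), -1)) = Mul(-3, Pow(Add(32, n), -1)))
Pow(Add(Function('h')(Function('r')(14)), Add(-25048, Mul(-1, 11645))), Rational(1, 2)) = Pow(Add(Mul(-3, Pow(Add(32, 6), -1)), Add(-25048, Mul(-1, 11645))), Rational(1, 2)) = Pow(Add(Mul(-3, Pow(38, -1)), Add(-25048, -11645)), Rational(1, 2)) = Pow(Add(Mul(-3, Rational(1, 38)), -36693), Rational(1, 2)) = Pow(Add(Rational(-3, 38), -36693), Rational(1, 2)) = Pow(Rational(-1394337, 38), Rational(1, 2)) = Mul(Rational(1, 38), I, Pow(52984806, Rational(1, 2)))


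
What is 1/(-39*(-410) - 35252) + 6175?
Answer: 118942849/19262 ≈ 6175.0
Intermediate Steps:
1/(-39*(-410) - 35252) + 6175 = 1/(15990 - 35252) + 6175 = 1/(-19262) + 6175 = -1/19262 + 6175 = 118942849/19262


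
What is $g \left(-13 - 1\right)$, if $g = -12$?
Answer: $168$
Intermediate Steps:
$g \left(-13 - 1\right) = - 12 \left(-13 - 1\right) = \left(-12\right) \left(-14\right) = 168$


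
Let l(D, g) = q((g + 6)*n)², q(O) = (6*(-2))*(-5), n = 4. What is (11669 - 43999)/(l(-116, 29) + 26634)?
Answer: -16165/15117 ≈ -1.0693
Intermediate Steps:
q(O) = 60 (q(O) = -12*(-5) = 60)
l(D, g) = 3600 (l(D, g) = 60² = 3600)
(11669 - 43999)/(l(-116, 29) + 26634) = (11669 - 43999)/(3600 + 26634) = -32330/30234 = -32330*1/30234 = -16165/15117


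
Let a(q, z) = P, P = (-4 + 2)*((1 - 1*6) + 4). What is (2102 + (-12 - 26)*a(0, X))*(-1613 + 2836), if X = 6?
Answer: 2477798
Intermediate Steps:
P = 2 (P = -2*((1 - 6) + 4) = -2*(-5 + 4) = -2*(-1) = 2)
a(q, z) = 2
(2102 + (-12 - 26)*a(0, X))*(-1613 + 2836) = (2102 + (-12 - 26)*2)*(-1613 + 2836) = (2102 - 38*2)*1223 = (2102 - 76)*1223 = 2026*1223 = 2477798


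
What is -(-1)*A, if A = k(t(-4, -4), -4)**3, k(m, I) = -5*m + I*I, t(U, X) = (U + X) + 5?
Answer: 29791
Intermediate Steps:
t(U, X) = 5 + U + X
k(m, I) = I**2 - 5*m (k(m, I) = -5*m + I**2 = I**2 - 5*m)
A = 29791 (A = ((-4)**2 - 5*(5 - 4 - 4))**3 = (16 - 5*(-3))**3 = (16 + 15)**3 = 31**3 = 29791)
-(-1)*A = -(-1)*29791 = -1*(-29791) = 29791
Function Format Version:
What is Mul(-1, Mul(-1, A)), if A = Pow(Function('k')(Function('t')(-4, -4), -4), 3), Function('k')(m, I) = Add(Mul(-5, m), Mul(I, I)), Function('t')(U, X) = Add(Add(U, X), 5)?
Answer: 29791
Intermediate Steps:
Function('t')(U, X) = Add(5, U, X)
Function('k')(m, I) = Add(Pow(I, 2), Mul(-5, m)) (Function('k')(m, I) = Add(Mul(-5, m), Pow(I, 2)) = Add(Pow(I, 2), Mul(-5, m)))
A = 29791 (A = Pow(Add(Pow(-4, 2), Mul(-5, Add(5, -4, -4))), 3) = Pow(Add(16, Mul(-5, -3)), 3) = Pow(Add(16, 15), 3) = Pow(31, 3) = 29791)
Mul(-1, Mul(-1, A)) = Mul(-1, Mul(-1, 29791)) = Mul(-1, -29791) = 29791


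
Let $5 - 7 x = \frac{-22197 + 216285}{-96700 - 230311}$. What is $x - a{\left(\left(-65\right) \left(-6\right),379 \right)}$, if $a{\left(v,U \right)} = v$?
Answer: $- \frac{890910887}{2289077} \approx -389.2$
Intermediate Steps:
$x = \frac{1829143}{2289077}$ ($x = \frac{5}{7} - \frac{\left(-22197 + 216285\right) \frac{1}{-96700 - 230311}}{7} = \frac{5}{7} - \frac{194088 \frac{1}{-327011}}{7} = \frac{5}{7} - \frac{194088 \left(- \frac{1}{327011}\right)}{7} = \frac{5}{7} - - \frac{194088}{2289077} = \frac{5}{7} + \frac{194088}{2289077} = \frac{1829143}{2289077} \approx 0.79907$)
$x - a{\left(\left(-65\right) \left(-6\right),379 \right)} = \frac{1829143}{2289077} - \left(-65\right) \left(-6\right) = \frac{1829143}{2289077} - 390 = - \frac{890910887}{2289077}$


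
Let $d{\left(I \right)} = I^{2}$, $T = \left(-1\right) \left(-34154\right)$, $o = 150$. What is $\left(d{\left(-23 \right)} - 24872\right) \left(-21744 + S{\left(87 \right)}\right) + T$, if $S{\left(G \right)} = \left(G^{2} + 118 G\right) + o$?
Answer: $91539491$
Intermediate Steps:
$T = 34154$
$S{\left(G \right)} = 150 + G^{2} + 118 G$ ($S{\left(G \right)} = \left(G^{2} + 118 G\right) + 150 = 150 + G^{2} + 118 G$)
$\left(d{\left(-23 \right)} - 24872\right) \left(-21744 + S{\left(87 \right)}\right) + T = \left(\left(-23\right)^{2} - 24872\right) \left(-21744 + \left(150 + 87^{2} + 118 \cdot 87\right)\right) + 34154 = \left(529 - 24872\right) \left(-21744 + \left(150 + 7569 + 10266\right)\right) + 34154 = - 24343 \left(-21744 + 17985\right) + 34154 = \left(-24343\right) \left(-3759\right) + 34154 = 91505337 + 34154 = 91539491$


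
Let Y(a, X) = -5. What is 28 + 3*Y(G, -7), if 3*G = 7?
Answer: 13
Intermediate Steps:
G = 7/3 (G = (⅓)*7 = 7/3 ≈ 2.3333)
28 + 3*Y(G, -7) = 28 + 3*(-5) = 28 - 15 = 13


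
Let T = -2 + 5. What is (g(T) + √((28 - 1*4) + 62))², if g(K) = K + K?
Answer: (6 + √86)² ≈ 233.28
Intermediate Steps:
T = 3
g(K) = 2*K
(g(T) + √((28 - 1*4) + 62))² = (2*3 + √((28 - 1*4) + 62))² = (6 + √((28 - 4) + 62))² = (6 + √(24 + 62))² = (6 + √86)²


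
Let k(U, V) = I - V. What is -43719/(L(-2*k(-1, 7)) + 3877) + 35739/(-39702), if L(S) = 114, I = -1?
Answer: -48163233/4062838 ≈ -11.855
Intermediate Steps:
k(U, V) = -1 - V
-43719/(L(-2*k(-1, 7)) + 3877) + 35739/(-39702) = -43719/(114 + 3877) + 35739/(-39702) = -43719/3991 + 35739*(-1/39702) = -43719*1/3991 - 11913/13234 = -3363/307 - 11913/13234 = -48163233/4062838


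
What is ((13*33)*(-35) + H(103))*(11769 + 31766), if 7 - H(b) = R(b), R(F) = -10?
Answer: -652937930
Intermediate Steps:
H(b) = 17 (H(b) = 7 - 1*(-10) = 7 + 10 = 17)
((13*33)*(-35) + H(103))*(11769 + 31766) = ((13*33)*(-35) + 17)*(11769 + 31766) = (429*(-35) + 17)*43535 = (-15015 + 17)*43535 = -14998*43535 = -652937930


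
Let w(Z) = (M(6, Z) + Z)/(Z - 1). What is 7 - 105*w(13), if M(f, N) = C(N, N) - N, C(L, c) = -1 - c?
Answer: 259/2 ≈ 129.50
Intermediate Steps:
M(f, N) = -1 - 2*N (M(f, N) = (-1 - N) - N = -1 - 2*N)
w(Z) = (-1 - Z)/(-1 + Z) (w(Z) = ((-1 - 2*Z) + Z)/(Z - 1) = (-1 - Z)/(-1 + Z))
7 - 105*w(13) = 7 - 105*(-1 - 1*13)/(-1 + 13) = 7 - 105*(-1 - 13)/12 = 7 - 35*(-14)/4 = 7 - 105*(-7/6) = 7 + 245/2 = 259/2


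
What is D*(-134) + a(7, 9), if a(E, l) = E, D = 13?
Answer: -1735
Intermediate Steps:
D*(-134) + a(7, 9) = 13*(-134) + 7 = -1742 + 7 = -1735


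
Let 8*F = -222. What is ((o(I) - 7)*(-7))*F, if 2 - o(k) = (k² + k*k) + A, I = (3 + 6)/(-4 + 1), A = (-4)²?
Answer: -30303/4 ≈ -7575.8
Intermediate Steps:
F = -111/4 (F = (⅛)*(-222) = -111/4 ≈ -27.750)
A = 16
I = -3 (I = 9/(-3) = 9*(-⅓) = -3)
o(k) = -14 - 2*k² (o(k) = 2 - ((k² + k*k) + 16) = 2 - ((k² + k²) + 16) = 2 - (2*k² + 16) = 2 - (16 + 2*k²) = 2 + (-16 - 2*k²) = -14 - 2*k²)
((o(I) - 7)*(-7))*F = (((-14 - 2*(-3)²) - 7)*(-7))*(-111/4) = (((-14 - 2*9) - 7)*(-7))*(-111/4) = (((-14 - 18) - 7)*(-7))*(-111/4) = ((-32 - 7)*(-7))*(-111/4) = -39*(-7)*(-111/4) = 273*(-111/4) = -30303/4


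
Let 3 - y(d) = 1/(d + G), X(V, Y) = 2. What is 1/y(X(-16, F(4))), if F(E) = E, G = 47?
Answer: 49/146 ≈ 0.33562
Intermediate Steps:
y(d) = 3 - 1/(47 + d) (y(d) = 3 - 1/(d + 47) = 3 - 1/(47 + d))
1/y(X(-16, F(4))) = 1/((140 + 3*2)/(47 + 2)) = 1/((140 + 6)/49) = 1/((1/49)*146) = 1/(146/49) = 49/146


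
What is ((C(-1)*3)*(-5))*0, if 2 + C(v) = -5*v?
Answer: 0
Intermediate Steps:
C(v) = -2 - 5*v
((C(-1)*3)*(-5))*0 = (((-2 - 5*(-1))*3)*(-5))*0 = (((-2 + 5)*3)*(-5))*0 = ((3*3)*(-5))*0 = (9*(-5))*0 = -45*0 = 0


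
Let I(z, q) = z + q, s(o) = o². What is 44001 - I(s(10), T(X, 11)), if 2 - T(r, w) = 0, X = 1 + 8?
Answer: 43899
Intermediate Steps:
X = 9
T(r, w) = 2 (T(r, w) = 2 - 1*0 = 2 + 0 = 2)
I(z, q) = q + z
44001 - I(s(10), T(X, 11)) = 44001 - (2 + 10²) = 44001 - (2 + 100) = 44001 - 1*102 = 44001 - 102 = 43899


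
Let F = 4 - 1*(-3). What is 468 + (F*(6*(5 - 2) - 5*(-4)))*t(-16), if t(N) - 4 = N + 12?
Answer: 468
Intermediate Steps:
F = 7 (F = 4 + 3 = 7)
t(N) = 16 + N (t(N) = 4 + (N + 12) = 4 + (12 + N) = 16 + N)
468 + (F*(6*(5 - 2) - 5*(-4)))*t(-16) = 468 + (7*(6*(5 - 2) - 5*(-4)))*(16 - 16) = 468 + (7*(6*3 + 20))*0 = 468 + (7*(18 + 20))*0 = 468 + (7*38)*0 = 468 + 266*0 = 468 + 0 = 468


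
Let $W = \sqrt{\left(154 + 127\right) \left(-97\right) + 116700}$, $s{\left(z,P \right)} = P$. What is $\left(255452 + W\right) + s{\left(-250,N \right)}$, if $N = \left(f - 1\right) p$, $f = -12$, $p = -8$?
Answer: $255556 + \sqrt{89443} \approx 2.5586 \cdot 10^{5}$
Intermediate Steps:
$N = 104$ ($N = \left(-12 - 1\right) \left(-8\right) = \left(-13\right) \left(-8\right) = 104$)
$W = \sqrt{89443}$ ($W = \sqrt{281 \left(-97\right) + 116700} = \sqrt{-27257 + 116700} = \sqrt{89443} \approx 299.07$)
$\left(255452 + W\right) + s{\left(-250,N \right)} = \left(255452 + \sqrt{89443}\right) + 104 = 255556 + \sqrt{89443}$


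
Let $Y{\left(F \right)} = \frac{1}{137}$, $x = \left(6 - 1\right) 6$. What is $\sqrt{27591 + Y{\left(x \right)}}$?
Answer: $\frac{8 \sqrt{8091494}}{137} \approx 166.11$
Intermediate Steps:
$x = 30$ ($x = 5 \cdot 6 = 30$)
$Y{\left(F \right)} = \frac{1}{137}$
$\sqrt{27591 + Y{\left(x \right)}} = \sqrt{27591 + \frac{1}{137}} = \sqrt{\frac{3779968}{137}} = \frac{8 \sqrt{8091494}}{137}$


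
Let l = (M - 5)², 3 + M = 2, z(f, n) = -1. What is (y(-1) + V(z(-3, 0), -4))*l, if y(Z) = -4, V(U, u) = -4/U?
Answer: 0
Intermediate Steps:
M = -1 (M = -3 + 2 = -1)
l = 36 (l = (-1 - 5)² = (-6)² = 36)
(y(-1) + V(z(-3, 0), -4))*l = (-4 - 4/(-1))*36 = (-4 - 4*(-1))*36 = (-4 + 4)*36 = 0*36 = 0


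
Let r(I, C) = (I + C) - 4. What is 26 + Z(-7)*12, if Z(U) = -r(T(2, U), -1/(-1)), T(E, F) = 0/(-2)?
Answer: 62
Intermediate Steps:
T(E, F) = 0 (T(E, F) = 0*(-½) = 0)
r(I, C) = -4 + C + I (r(I, C) = (C + I) - 4 = -4 + C + I)
Z(U) = 3 (Z(U) = -(-4 - 1/(-1) + 0) = -(-4 - 1*(-1) + 0) = -(-4 + 1 + 0) = -1*(-3) = 3)
26 + Z(-7)*12 = 26 + 3*12 = 26 + 36 = 62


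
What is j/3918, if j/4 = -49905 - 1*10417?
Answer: -120644/1959 ≈ -61.584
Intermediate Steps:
j = -241288 (j = 4*(-49905 - 1*10417) = 4*(-49905 - 10417) = 4*(-60322) = -241288)
j/3918 = -241288/3918 = -241288*1/3918 = -120644/1959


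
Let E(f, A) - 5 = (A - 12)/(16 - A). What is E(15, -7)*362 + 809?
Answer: 53359/23 ≈ 2320.0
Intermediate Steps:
E(f, A) = 5 + (-12 + A)/(16 - A) (E(f, A) = 5 + (A - 12)/(16 - A) = 5 + (-12 + A)/(16 - A))
E(15, -7)*362 + 809 = (4*(-17 - 7)/(-16 - 7))*362 + 809 = (4*(-24)/(-23))*362 + 809 = (4*(-1/23)*(-24))*362 + 809 = (96/23)*362 + 809 = 34752/23 + 809 = 53359/23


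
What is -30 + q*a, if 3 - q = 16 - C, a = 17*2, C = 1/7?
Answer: -3270/7 ≈ -467.14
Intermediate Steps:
C = 1/7 ≈ 0.14286
a = 34
q = -90/7 (q = 3 - (16 - 1*1/7) = 3 - (16 - 1/7) = 3 - 1*111/7 = 3 - 111/7 = -90/7 ≈ -12.857)
-30 + q*a = -30 - 90/7*34 = -30 - 3060/7 = -3270/7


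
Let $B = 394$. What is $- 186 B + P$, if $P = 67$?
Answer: $-73217$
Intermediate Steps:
$- 186 B + P = \left(-186\right) 394 + 67 = -73284 + 67 = -73217$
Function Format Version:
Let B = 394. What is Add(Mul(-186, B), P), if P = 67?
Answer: -73217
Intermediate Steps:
Add(Mul(-186, B), P) = Add(Mul(-186, 394), 67) = Add(-73284, 67) = -73217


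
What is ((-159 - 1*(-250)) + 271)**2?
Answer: 131044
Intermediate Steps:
((-159 - 1*(-250)) + 271)**2 = ((-159 + 250) + 271)**2 = (91 + 271)**2 = 362**2 = 131044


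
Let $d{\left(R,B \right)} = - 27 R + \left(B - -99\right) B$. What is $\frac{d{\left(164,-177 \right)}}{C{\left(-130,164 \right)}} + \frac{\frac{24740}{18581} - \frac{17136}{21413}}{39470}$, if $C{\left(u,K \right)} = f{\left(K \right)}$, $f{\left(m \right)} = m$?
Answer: $\frac{5259761187052037}{91981300027330} \approx 57.183$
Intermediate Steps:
$C{\left(u,K \right)} = K$
$d{\left(R,B \right)} = - 27 R + B \left(99 + B\right)$ ($d{\left(R,B \right)} = - 27 R + \left(B + 99\right) B = - 27 R + \left(99 + B\right) B = - 27 R + B \left(99 + B\right)$)
$\frac{d{\left(164,-177 \right)}}{C{\left(-130,164 \right)}} + \frac{\frac{24740}{18581} - \frac{17136}{21413}}{39470} = \frac{\left(-177\right)^{2} - 4428 + 99 \left(-177\right)}{164} + \frac{\frac{24740}{18581} - \frac{17136}{21413}}{39470} = \left(31329 - 4428 - 17523\right) \frac{1}{164} + \left(24740 \cdot \frac{1}{18581} - \frac{2448}{3059}\right) \frac{1}{39470} = 9378 \cdot \frac{1}{164} + \left(\frac{24740}{18581} - \frac{2448}{3059}\right) \frac{1}{39470} = \frac{4689}{82} + \frac{30193372}{56839279} \cdot \frac{1}{39470} = \frac{4689}{82} + \frac{15096686}{1121723171065} = \frac{5259761187052037}{91981300027330}$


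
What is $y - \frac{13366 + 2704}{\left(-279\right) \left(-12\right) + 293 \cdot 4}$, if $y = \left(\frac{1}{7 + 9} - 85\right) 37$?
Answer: $- \frac{5688407}{1808} \approx -3146.2$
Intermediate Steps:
$y = - \frac{50283}{16}$ ($y = \left(\frac{1}{16} - 85\right) 37 = \left(- \frac{1359}{16}\right) 37 = - \frac{50283}{16} \approx -3142.7$)
$y - \frac{13366 + 2704}{\left(-279\right) \left(-12\right) + 293 \cdot 4} = - \frac{50283}{16} - \frac{13366 + 2704}{\left(-279\right) \left(-12\right) + 293 \cdot 4} = - \frac{50283}{16} - \frac{16070}{3348 + 1172} = - \frac{50283}{16} - \frac{16070}{4520} = - \frac{50283}{16} - 16070 \cdot \frac{1}{4520} = - \frac{50283}{16} - \frac{1607}{452} = - \frac{5688407}{1808}$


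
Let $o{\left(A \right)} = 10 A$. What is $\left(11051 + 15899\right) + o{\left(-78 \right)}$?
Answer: $26170$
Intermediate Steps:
$\left(11051 + 15899\right) + o{\left(-78 \right)} = \left(11051 + 15899\right) + 10 \left(-78\right) = 26950 - 780 = 26170$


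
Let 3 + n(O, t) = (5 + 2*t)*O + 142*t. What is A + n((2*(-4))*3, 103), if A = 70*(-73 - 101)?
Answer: -2621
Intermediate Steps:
n(O, t) = -3 + 142*t + O*(5 + 2*t) (n(O, t) = -3 + ((5 + 2*t)*O + 142*t) = -3 + (O*(5 + 2*t) + 142*t) = -3 + (142*t + O*(5 + 2*t)) = -3 + 142*t + O*(5 + 2*t))
A = -12180 (A = 70*(-174) = -12180)
A + n((2*(-4))*3, 103) = -12180 + (-3 + 5*((2*(-4))*3) + 142*103 + 2*((2*(-4))*3)*103) = -12180 + (-3 + 5*(-8*3) + 14626 + 2*(-8*3)*103) = -12180 + (-3 + 5*(-24) + 14626 + 2*(-24)*103) = -12180 + (-3 - 120 + 14626 - 4944) = -12180 + 9559 = -2621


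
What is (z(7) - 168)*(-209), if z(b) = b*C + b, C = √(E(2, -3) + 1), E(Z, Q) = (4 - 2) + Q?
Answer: 33649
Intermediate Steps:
E(Z, Q) = 2 + Q
C = 0 (C = √((2 - 3) + 1) = √(-1 + 1) = √0 = 0)
z(b) = b (z(b) = b*0 + b = 0 + b = b)
(z(7) - 168)*(-209) = (7 - 168)*(-209) = -161*(-209) = 33649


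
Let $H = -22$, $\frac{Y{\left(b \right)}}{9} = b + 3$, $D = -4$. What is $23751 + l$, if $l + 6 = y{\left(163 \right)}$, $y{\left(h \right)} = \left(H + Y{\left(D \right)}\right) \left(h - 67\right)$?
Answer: $20769$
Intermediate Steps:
$Y{\left(b \right)} = 27 + 9 b$ ($Y{\left(b \right)} = 9 \left(b + 3\right) = 9 \left(3 + b\right) = 27 + 9 b$)
$y{\left(h \right)} = 2077 - 31 h$ ($y{\left(h \right)} = \left(-22 + \left(27 + 9 \left(-4\right)\right)\right) \left(h - 67\right) = \left(-22 + \left(27 - 36\right)\right) \left(-67 + h\right) = \left(-22 - 9\right) \left(-67 + h\right) = - 31 \left(-67 + h\right) = 2077 - 31 h$)
$l = -2982$ ($l = -6 + \left(2077 - 5053\right) = -6 - 2976 = -2982$)
$23751 + l = 23751 - 2982 = 20769$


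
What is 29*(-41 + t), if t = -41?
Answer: -2378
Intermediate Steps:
29*(-41 + t) = 29*(-41 - 41) = 29*(-82) = -2378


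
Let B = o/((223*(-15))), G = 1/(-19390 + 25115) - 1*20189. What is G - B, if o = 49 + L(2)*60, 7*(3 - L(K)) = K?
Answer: -541268920357/26810175 ≈ -20189.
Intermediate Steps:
L(K) = 3 - K/7
G = -115582024/5725 (G = 1/5725 - 20189 = -115582024/5725 ≈ -20189.)
o = 1483/7 (o = 49 + (3 - 1/7*2)*60 = 49 + (3 - 2/7)*60 = 49 + (19/7)*60 = 49 + 1140/7 = 1483/7 ≈ 211.86)
B = -1483/23415 (B = 1483/(7*((223*(-15)))) = (1483/7)/(-3345) = (1483/7)*(-1/3345) = -1483/23415 ≈ -0.063335)
G - B = -115582024/5725 - 1*(-1483/23415) = -115582024/5725 + 1483/23415 = -541268920357/26810175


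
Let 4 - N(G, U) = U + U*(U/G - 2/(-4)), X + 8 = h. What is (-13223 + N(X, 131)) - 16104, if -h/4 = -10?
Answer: -961785/32 ≈ -30056.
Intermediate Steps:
h = 40 (h = -4*(-10) = 40)
X = 32 (X = -8 + 40 = 32)
N(G, U) = 4 - U - U*(1/2 + U/G) (N(G, U) = 4 - (U + U*(U/G - 2/(-4))) = 4 - (U + U*(U/G - 2*(-1/4))) = 4 - (U + U*(U/G + 1/2)) = 4 - (U + U*(1/2 + U/G)) = 4 + (-U - U*(1/2 + U/G)) = 4 - U - U*(1/2 + U/G))
(-13223 + N(X, 131)) - 16104 = (-13223 + (4 - 3/2*131 - 1*131**2/32)) - 16104 = (-13223 + (4 - 393/2 - 1*1/32*17161)) - 16104 = (-13223 + (4 - 393/2 - 17161/32)) - 16104 = (-13223 - 23321/32) - 16104 = -446457/32 - 16104 = -961785/32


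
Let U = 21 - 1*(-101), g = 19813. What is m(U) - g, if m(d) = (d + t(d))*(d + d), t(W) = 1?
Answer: 10199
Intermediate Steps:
U = 122 (U = 21 + 101 = 122)
m(d) = 2*d*(1 + d) (m(d) = (d + 1)*(d + d) = (1 + d)*(2*d) = 2*d*(1 + d))
m(U) - g = 2*122*(1 + 122) - 1*19813 = 2*122*123 - 19813 = 30012 - 19813 = 10199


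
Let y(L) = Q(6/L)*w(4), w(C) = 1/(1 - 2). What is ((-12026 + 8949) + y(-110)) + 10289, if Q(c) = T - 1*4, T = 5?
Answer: 7211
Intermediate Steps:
w(C) = -1 (w(C) = 1/(-1) = -1)
Q(c) = 1 (Q(c) = 5 - 1*4 = 5 - 4 = 1)
y(L) = -1 (y(L) = 1*(-1) = -1)
((-12026 + 8949) + y(-110)) + 10289 = ((-12026 + 8949) - 1) + 10289 = (-3077 - 1) + 10289 = -3078 + 10289 = 7211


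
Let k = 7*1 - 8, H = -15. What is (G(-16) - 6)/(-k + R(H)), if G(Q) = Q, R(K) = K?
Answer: 11/7 ≈ 1.5714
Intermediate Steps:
k = -1 (k = 7 - 8 = -1)
(G(-16) - 6)/(-k + R(H)) = (-16 - 6)/(-1*(-1) - 15) = -22/(1 - 15) = -22/(-14) = -22*(-1/14) = 11/7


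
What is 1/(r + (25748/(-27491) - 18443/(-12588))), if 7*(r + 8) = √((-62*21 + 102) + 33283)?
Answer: 43842649593517208700/3514538405065075440287 + 838286716062580848*√32083/3514538405065075440287 ≈ 0.055198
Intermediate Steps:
r = -8 + √32083/7 (r = -8 + √((-62*21 + 102) + 33283)/7 = -8 + √((-1302 + 102) + 33283)/7 = -8 + √(-1200 + 33283)/7 = -8 + √32083/7 ≈ 17.588)
1/(r + (25748/(-27491) - 18443/(-12588))) = 1/((-8 + √32083/7) + (25748/(-27491) - 18443/(-12588))) = 1/((-8 + √32083/7) + (25748*(-1/27491) - 18443*(-1/12588))) = 1/((-8 + √32083/7) + (-25748/27491 + 18443/12588)) = 1/((-8 + √32083/7) + 182900689/346056708) = 1/(-2585552975/346056708 + √32083/7)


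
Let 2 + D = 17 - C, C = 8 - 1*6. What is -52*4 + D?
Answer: -195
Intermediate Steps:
C = 2 (C = 8 - 6 = 2)
D = 13 (D = -2 + (17 - 1*2) = -2 + (17 - 2) = -2 + 15 = 13)
-52*4 + D = -52*4 + 13 = -208 + 13 = -195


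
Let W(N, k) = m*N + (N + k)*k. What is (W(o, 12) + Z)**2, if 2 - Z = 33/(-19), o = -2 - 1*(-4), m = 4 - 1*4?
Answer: 10647169/361 ≈ 29494.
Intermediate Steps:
m = 0 (m = 4 - 4 = 0)
o = 2 (o = -2 + 4 = 2)
Z = 71/19 (Z = 2 - 33/(-19) = 2 - 33*(-1)/19 = 2 - 1*(-33/19) = 2 + 33/19 = 71/19 ≈ 3.7368)
W(N, k) = k*(N + k) (W(N, k) = 0*N + (N + k)*k = 0 + k*(N + k) = k*(N + k))
(W(o, 12) + Z)**2 = (12*(2 + 12) + 71/19)**2 = (12*14 + 71/19)**2 = (168 + 71/19)**2 = (3263/19)**2 = 10647169/361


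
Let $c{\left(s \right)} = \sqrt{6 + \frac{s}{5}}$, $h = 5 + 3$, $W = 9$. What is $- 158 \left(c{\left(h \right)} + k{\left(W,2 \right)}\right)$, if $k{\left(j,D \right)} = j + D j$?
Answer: $-4266 - \frac{158 \sqrt{190}}{5} \approx -4701.6$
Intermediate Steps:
$h = 8$
$c{\left(s \right)} = \sqrt{6 + \frac{s}{5}}$ ($c{\left(s \right)} = \sqrt{6 + s \frac{1}{5}} = \sqrt{6 + \frac{s}{5}}$)
$- 158 \left(c{\left(h \right)} + k{\left(W,2 \right)}\right) = - 158 \left(\frac{\sqrt{150 + 5 \cdot 8}}{5} + 9 \left(1 + 2\right)\right) = - 158 \left(\frac{\sqrt{150 + 40}}{5} + 9 \cdot 3\right) = - 158 \left(\frac{\sqrt{190}}{5} + 27\right) = - 158 \left(27 + \frac{\sqrt{190}}{5}\right) = -4266 - \frac{158 \sqrt{190}}{5}$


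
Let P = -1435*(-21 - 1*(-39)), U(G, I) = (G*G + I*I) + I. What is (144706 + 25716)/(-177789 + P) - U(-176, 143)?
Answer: -10500395014/203619 ≈ -51569.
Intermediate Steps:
U(G, I) = I + G**2 + I**2 (U(G, I) = (G**2 + I**2) + I = I + G**2 + I**2)
P = -25830 (P = -1435*(-21 + 39) = -1435*18 = -25830)
(144706 + 25716)/(-177789 + P) - U(-176, 143) = (144706 + 25716)/(-177789 - 25830) - (143 + (-176)**2 + 143**2) = 170422/(-203619) - (143 + 30976 + 20449) = 170422*(-1/203619) - 1*51568 = -170422/203619 - 51568 = -10500395014/203619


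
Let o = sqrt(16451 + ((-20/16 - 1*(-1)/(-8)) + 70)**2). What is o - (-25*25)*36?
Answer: 22500 + sqrt(1354265)/8 ≈ 22645.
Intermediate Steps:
o = sqrt(1354265)/8 (o = sqrt(16451 + ((-20*1/16 + 1*(-1/8)) + 70)**2) = sqrt(16451 + ((-5/4 - 1/8) + 70)**2) = sqrt(16451 + (-11/8 + 70)**2) = sqrt(16451 + (549/8)**2) = sqrt(16451 + 301401/64) = sqrt(1354265/64) = sqrt(1354265)/8 ≈ 145.47)
o - (-25*25)*36 = sqrt(1354265)/8 - (-25*25)*36 = sqrt(1354265)/8 - (-625)*36 = sqrt(1354265)/8 - 1*(-22500) = sqrt(1354265)/8 + 22500 = 22500 + sqrt(1354265)/8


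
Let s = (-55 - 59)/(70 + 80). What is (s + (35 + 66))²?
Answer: 6280036/625 ≈ 10048.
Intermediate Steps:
s = -19/25 (s = -114/150 = -114*1/150 = -19/25 ≈ -0.76000)
(s + (35 + 66))² = (-19/25 + (35 + 66))² = (-19/25 + 101)² = (2506/25)² = 6280036/625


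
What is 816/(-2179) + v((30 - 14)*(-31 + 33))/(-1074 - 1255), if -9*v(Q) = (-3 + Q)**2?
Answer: -15271637/45674019 ≈ -0.33436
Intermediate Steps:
v(Q) = -(-3 + Q)**2/9
816/(-2179) + v((30 - 14)*(-31 + 33))/(-1074 - 1255) = 816/(-2179) + (-(-3 + (30 - 14)*(-31 + 33))**2/9)/(-1074 - 1255) = 816*(-1/2179) - (-3 + 16*2)**2/9/(-2329) = -816/2179 - (-3 + 32)**2/9*(-1/2329) = -816/2179 - 1/9*29**2*(-1/2329) = -816/2179 - 1/9*841*(-1/2329) = -816/2179 - 841/9*(-1/2329) = -816/2179 + 841/20961 = -15271637/45674019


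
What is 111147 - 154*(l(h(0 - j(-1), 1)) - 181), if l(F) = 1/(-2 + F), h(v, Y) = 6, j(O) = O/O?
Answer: 277965/2 ≈ 1.3898e+5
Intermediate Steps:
j(O) = 1
111147 - 154*(l(h(0 - j(-1), 1)) - 181) = 111147 - 154*(1/(-2 + 6) - 181) = 111147 - 154*(1/4 - 181) = 111147 - 154*(¼ - 181) = 111147 - 154*(-723)/4 = 111147 - 1*(-55671/2) = 111147 + 55671/2 = 277965/2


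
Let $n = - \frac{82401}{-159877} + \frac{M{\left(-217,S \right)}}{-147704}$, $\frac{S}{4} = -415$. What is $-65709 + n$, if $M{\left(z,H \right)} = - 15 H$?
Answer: $- \frac{10484291739441}{159557246} \approx -65709.0$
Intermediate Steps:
$S = -1660$ ($S = 4 \left(-415\right) = -1660$)
$n = \frac{55337973}{159557246}$ ($n = - \frac{82401}{-159877} + \frac{\left(-15\right) \left(-1660\right)}{-147704} = \left(-82401\right) \left(- \frac{1}{159877}\right) + 24900 \left(- \frac{1}{147704}\right) = \frac{82401}{159877} - \frac{6225}{36926} = \frac{55337973}{159557246} \approx 0.34682$)
$-65709 + n = -65709 + \frac{55337973}{159557246} = - \frac{10484291739441}{159557246}$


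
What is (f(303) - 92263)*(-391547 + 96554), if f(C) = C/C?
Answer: 27216644166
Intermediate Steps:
f(C) = 1
(f(303) - 92263)*(-391547 + 96554) = (1 - 92263)*(-391547 + 96554) = -92262*(-294993) = 27216644166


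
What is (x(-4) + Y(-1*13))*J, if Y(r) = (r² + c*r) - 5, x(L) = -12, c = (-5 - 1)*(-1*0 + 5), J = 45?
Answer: 24390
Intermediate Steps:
c = -30 (c = -6*(0 + 5) = -6*5 = -30)
Y(r) = -5 + r² - 30*r (Y(r) = (r² - 30*r) - 5 = -5 + r² - 30*r)
(x(-4) + Y(-1*13))*J = (-12 + (-5 + (-1*13)² - (-30)*13))*45 = (-12 + (-5 + (-13)² - 30*(-13)))*45 = (-12 + (-5 + 169 + 390))*45 = (-12 + 554)*45 = 542*45 = 24390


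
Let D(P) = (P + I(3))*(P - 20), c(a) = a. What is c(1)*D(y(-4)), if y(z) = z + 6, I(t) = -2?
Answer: 0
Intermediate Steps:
y(z) = 6 + z
D(P) = (-20 + P)*(-2 + P) (D(P) = (P - 2)*(P - 20) = (-2 + P)*(-20 + P) = (-20 + P)*(-2 + P))
c(1)*D(y(-4)) = 1*(40 + (6 - 4)² - 22*(6 - 4)) = 1*(40 + 2² - 22*2) = 1*(40 + 4 - 44) = 1*0 = 0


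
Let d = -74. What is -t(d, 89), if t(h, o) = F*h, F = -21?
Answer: -1554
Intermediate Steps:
t(h, o) = -21*h
-t(d, 89) = -(-21)*(-74) = -1*1554 = -1554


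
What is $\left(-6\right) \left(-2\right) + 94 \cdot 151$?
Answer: $14206$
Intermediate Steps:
$\left(-6\right) \left(-2\right) + 94 \cdot 151 = 12 + 14194 = 14206$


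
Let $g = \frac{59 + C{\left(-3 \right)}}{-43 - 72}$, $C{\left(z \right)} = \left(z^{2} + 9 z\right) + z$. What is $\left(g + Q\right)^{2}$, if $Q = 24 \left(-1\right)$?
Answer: $\frac{7828804}{13225} \approx 591.97$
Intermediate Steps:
$C{\left(z \right)} = z^{2} + 10 z$
$Q = -24$
$g = - \frac{38}{115}$ ($g = \frac{59 - 3 \left(10 - 3\right)}{-43 - 72} = \frac{59 - 21}{-115} = \left(59 - 21\right) \left(- \frac{1}{115}\right) = 38 \left(- \frac{1}{115}\right) = - \frac{38}{115} \approx -0.33043$)
$\left(g + Q\right)^{2} = \left(- \frac{38}{115} - 24\right)^{2} = \left(- \frac{2798}{115}\right)^{2} = \frac{7828804}{13225}$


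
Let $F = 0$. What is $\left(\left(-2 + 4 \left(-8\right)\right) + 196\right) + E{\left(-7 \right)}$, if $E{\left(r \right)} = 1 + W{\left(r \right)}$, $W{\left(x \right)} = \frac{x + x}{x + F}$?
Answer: $165$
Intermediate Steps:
$W{\left(x \right)} = 2$ ($W{\left(x \right)} = \frac{x + x}{x + 0} = \frac{2 x}{x} = 2$)
$E{\left(r \right)} = 3$ ($E{\left(r \right)} = 1 + 2 = 3$)
$\left(\left(-2 + 4 \left(-8\right)\right) + 196\right) + E{\left(-7 \right)} = \left(\left(-2 + 4 \left(-8\right)\right) + 196\right) + 3 = \left(\left(-2 - 32\right) + 196\right) + 3 = \left(-34 + 196\right) + 3 = 162 + 3 = 165$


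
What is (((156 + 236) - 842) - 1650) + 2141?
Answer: 41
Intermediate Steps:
(((156 + 236) - 842) - 1650) + 2141 = ((392 - 842) - 1650) + 2141 = (-450 - 1650) + 2141 = -2100 + 2141 = 41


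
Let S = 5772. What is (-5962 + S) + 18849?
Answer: 18659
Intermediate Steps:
(-5962 + S) + 18849 = (-5962 + 5772) + 18849 = -190 + 18849 = 18659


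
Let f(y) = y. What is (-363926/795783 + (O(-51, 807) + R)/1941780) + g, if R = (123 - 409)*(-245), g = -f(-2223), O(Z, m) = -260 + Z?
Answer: 1144802465280679/515078504580 ≈ 2222.6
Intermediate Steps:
g = 2223 (g = -1*(-2223) = 2223)
R = 70070 (R = -286*(-245) = 70070)
(-363926/795783 + (O(-51, 807) + R)/1941780) + g = (-363926/795783 + ((-260 - 51) + 70070)/1941780) + 2223 = (-363926*1/795783 + (-311 + 70070)*(1/1941780)) + 2223 = (-363926/795783 + 69759*(1/1941780)) + 2223 = (-363926/795783 + 23253/647260) + 2223 = -217050400661/515078504580 + 2223 = 1144802465280679/515078504580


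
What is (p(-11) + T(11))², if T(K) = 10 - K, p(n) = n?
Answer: 144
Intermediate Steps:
(p(-11) + T(11))² = (-11 + (10 - 1*11))² = (-11 + (10 - 11))² = (-11 - 1)² = (-12)² = 144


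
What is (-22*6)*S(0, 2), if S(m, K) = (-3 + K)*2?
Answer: 264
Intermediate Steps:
S(m, K) = -6 + 2*K
(-22*6)*S(0, 2) = (-22*6)*(-6 + 2*2) = -132*(-6 + 4) = -132*(-2) = 264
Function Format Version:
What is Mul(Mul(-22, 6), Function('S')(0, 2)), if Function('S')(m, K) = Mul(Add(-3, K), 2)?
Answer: 264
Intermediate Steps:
Function('S')(m, K) = Add(-6, Mul(2, K))
Mul(Mul(-22, 6), Function('S')(0, 2)) = Mul(Mul(-22, 6), Add(-6, Mul(2, 2))) = Mul(-132, Add(-6, 4)) = Mul(-132, -2) = 264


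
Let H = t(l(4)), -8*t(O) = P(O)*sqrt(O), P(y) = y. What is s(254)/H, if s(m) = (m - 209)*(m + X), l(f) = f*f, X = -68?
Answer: -4185/4 ≈ -1046.3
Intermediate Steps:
l(f) = f**2
s(m) = (-209 + m)*(-68 + m) (s(m) = (m - 209)*(m - 68) = (-209 + m)*(-68 + m))
t(O) = -O**(3/2)/8 (t(O) = -O*sqrt(O)/8 = -O**(3/2)/8)
H = -8 (H = -(4**2)**(3/2)/8 = -16**(3/2)/8 = -1/8*64 = -8)
s(254)/H = (14212 + 254**2 - 277*254)/(-8) = (14212 + 64516 - 70358)*(-1/8) = 8370*(-1/8) = -4185/4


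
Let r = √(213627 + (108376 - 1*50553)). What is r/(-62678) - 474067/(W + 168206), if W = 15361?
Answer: -474067/183567 - 5*√10858/62678 ≈ -2.5908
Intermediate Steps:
r = 5*√10858 (r = √(213627 + (108376 - 50553)) = √(213627 + 57823) = √271450 = 5*√10858 ≈ 521.01)
r/(-62678) - 474067/(W + 168206) = (5*√10858)/(-62678) - 474067/(15361 + 168206) = (5*√10858)*(-1/62678) - 474067/183567 = -5*√10858/62678 - 474067*1/183567 = -5*√10858/62678 - 474067/183567 = -474067/183567 - 5*√10858/62678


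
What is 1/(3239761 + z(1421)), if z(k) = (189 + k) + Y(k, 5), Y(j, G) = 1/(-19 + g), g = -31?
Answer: 50/162068549 ≈ 3.0851e-7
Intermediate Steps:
Y(j, G) = -1/50 (Y(j, G) = 1/(-19 - 31) = 1/(-50) = -1/50)
z(k) = 9449/50 + k (z(k) = (189 + k) - 1/50 = 9449/50 + k)
1/(3239761 + z(1421)) = 1/(3239761 + (9449/50 + 1421)) = 1/(3239761 + 80499/50) = 1/(162068549/50) = 50/162068549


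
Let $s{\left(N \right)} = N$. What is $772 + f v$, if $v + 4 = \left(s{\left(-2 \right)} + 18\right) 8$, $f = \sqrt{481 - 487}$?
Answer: $772 + 124 i \sqrt{6} \approx 772.0 + 303.74 i$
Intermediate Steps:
$f = i \sqrt{6}$ ($f = \sqrt{-6} = i \sqrt{6} \approx 2.4495 i$)
$v = 124$ ($v = -4 + \left(-2 + 18\right) 8 = -4 + 16 \cdot 8 = -4 + 128 = 124$)
$772 + f v = 772 + i \sqrt{6} \cdot 124 = 772 + 124 i \sqrt{6}$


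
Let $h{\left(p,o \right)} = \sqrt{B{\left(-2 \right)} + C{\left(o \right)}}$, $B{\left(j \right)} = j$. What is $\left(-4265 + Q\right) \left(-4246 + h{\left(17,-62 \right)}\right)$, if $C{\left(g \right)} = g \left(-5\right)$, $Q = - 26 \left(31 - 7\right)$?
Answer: $20758694 - 9778 \sqrt{77} \approx 2.0673 \cdot 10^{7}$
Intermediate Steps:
$Q = -624$ ($Q = \left(-26\right) 24 = -624$)
$C{\left(g \right)} = - 5 g$
$h{\left(p,o \right)} = \sqrt{-2 - 5 o}$
$\left(-4265 + Q\right) \left(-4246 + h{\left(17,-62 \right)}\right) = \left(-4265 - 624\right) \left(-4246 + \sqrt{-2 - -310}\right) = - 4889 \left(-4246 + \sqrt{-2 + 310}\right) = - 4889 \left(-4246 + \sqrt{308}\right) = - 4889 \left(-4246 + 2 \sqrt{77}\right) = 20758694 - 9778 \sqrt{77}$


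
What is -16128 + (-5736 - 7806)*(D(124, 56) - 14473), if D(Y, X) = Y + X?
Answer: 193539678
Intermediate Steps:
D(Y, X) = X + Y
-16128 + (-5736 - 7806)*(D(124, 56) - 14473) = -16128 + (-5736 - 7806)*((56 + 124) - 14473) = -16128 - 13542*(180 - 14473) = -16128 - 13542*(-14293) = -16128 + 193555806 = 193539678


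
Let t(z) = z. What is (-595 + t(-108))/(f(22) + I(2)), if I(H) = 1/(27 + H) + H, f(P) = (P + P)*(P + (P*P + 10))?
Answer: -20387/658475 ≈ -0.030961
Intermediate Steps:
f(P) = 2*P*(10 + P + P²) (f(P) = (2*P)*(P + (P² + 10)) = (2*P)*(P + (10 + P²)) = (2*P)*(10 + P + P²) = 2*P*(10 + P + P²))
I(H) = H + 1/(27 + H)
(-595 + t(-108))/(f(22) + I(2)) = (-595 - 108)/(2*22*(10 + 22 + 22²) + (1 + 2² + 27*2)/(27 + 2)) = -703/(2*22*(10 + 22 + 484) + (1 + 4 + 54)/29) = -703/(2*22*516 + (1/29)*59) = -703/(22704 + 59/29) = -703/658475/29 = -703*29/658475 = -20387/658475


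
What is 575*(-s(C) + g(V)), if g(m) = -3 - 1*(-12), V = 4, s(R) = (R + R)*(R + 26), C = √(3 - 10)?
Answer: 13225 - 29900*I*√7 ≈ 13225.0 - 79108.0*I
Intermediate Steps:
C = I*√7 (C = √(-7) = I*√7 ≈ 2.6458*I)
s(R) = 2*R*(26 + R) (s(R) = (2*R)*(26 + R) = 2*R*(26 + R))
g(m) = 9 (g(m) = -3 + 12 = 9)
575*(-s(C) + g(V)) = 575*(-2*I*√7*(26 + I*√7) + 9) = 575*(9 - 2*I*√7*(26 + I*√7)) = 5175 - 1150*I*√7*(26 + I*√7)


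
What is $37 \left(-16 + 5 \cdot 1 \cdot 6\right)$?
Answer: $518$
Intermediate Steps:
$37 \left(-16 + 5 \cdot 1 \cdot 6\right) = 37 \left(-16 + 5 \cdot 6\right) = 37 \left(-16 + 30\right) = 37 \cdot 14 = 518$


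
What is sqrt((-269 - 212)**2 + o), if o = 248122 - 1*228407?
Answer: 14*sqrt(1281) ≈ 501.07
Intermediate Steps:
o = 19715 (o = 248122 - 228407 = 19715)
sqrt((-269 - 212)**2 + o) = sqrt((-269 - 212)**2 + 19715) = sqrt((-481)**2 + 19715) = sqrt(231361 + 19715) = sqrt(251076) = 14*sqrt(1281)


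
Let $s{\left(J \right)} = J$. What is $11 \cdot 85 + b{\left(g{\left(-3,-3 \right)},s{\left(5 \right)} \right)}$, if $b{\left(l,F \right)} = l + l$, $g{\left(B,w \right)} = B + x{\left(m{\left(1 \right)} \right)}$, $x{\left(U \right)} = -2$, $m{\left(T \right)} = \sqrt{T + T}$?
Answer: $925$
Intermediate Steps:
$m{\left(T \right)} = \sqrt{2} \sqrt{T}$ ($m{\left(T \right)} = \sqrt{2 T} = \sqrt{2} \sqrt{T}$)
$g{\left(B,w \right)} = -2 + B$ ($g{\left(B,w \right)} = B - 2 = -2 + B$)
$b{\left(l,F \right)} = 2 l$
$11 \cdot 85 + b{\left(g{\left(-3,-3 \right)},s{\left(5 \right)} \right)} = 11 \cdot 85 + 2 \left(-2 - 3\right) = 935 + 2 \left(-5\right) = 935 - 10 = 925$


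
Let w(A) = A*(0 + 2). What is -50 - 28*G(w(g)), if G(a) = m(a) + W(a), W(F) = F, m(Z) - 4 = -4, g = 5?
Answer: -330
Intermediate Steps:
m(Z) = 0 (m(Z) = 4 - 4 = 0)
w(A) = 2*A (w(A) = A*2 = 2*A)
G(a) = a (G(a) = 0 + a = a)
-50 - 28*G(w(g)) = -50 - 56*5 = -50 - 28*10 = -50 - 280 = -330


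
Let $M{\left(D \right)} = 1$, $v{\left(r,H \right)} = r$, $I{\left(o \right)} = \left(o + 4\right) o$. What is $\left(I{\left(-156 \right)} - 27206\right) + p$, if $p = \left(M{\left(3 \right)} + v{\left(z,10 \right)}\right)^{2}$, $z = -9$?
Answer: $-3430$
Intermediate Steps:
$I{\left(o \right)} = o \left(4 + o\right)$ ($I{\left(o \right)} = \left(4 + o\right) o = o \left(4 + o\right)$)
$p = 64$ ($p = \left(1 - 9\right)^{2} = \left(-8\right)^{2} = 64$)
$\left(I{\left(-156 \right)} - 27206\right) + p = \left(- 156 \left(4 - 156\right) - 27206\right) + 64 = \left(\left(-156\right) \left(-152\right) - 27206\right) + 64 = \left(23712 - 27206\right) + 64 = -3494 + 64 = -3430$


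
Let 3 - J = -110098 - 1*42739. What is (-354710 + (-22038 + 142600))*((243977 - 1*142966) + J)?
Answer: -59438703948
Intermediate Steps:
J = 152840 (J = 3 - (-110098 - 1*42739) = 3 - (-110098 - 42739) = 3 - 1*(-152837) = 3 + 152837 = 152840)
(-354710 + (-22038 + 142600))*((243977 - 1*142966) + J) = (-354710 + (-22038 + 142600))*((243977 - 1*142966) + 152840) = (-354710 + 120562)*((243977 - 142966) + 152840) = -234148*(101011 + 152840) = -234148*253851 = -59438703948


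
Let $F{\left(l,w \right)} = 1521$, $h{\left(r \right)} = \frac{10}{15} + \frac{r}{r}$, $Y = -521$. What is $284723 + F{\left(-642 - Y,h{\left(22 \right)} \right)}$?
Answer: $286244$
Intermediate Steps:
$h{\left(r \right)} = \frac{5}{3}$ ($h{\left(r \right)} = 10 \cdot \frac{1}{15} + 1 = \frac{2}{3} + 1 = \frac{5}{3}$)
$284723 + F{\left(-642 - Y,h{\left(22 \right)} \right)} = 284723 + 1521 = 286244$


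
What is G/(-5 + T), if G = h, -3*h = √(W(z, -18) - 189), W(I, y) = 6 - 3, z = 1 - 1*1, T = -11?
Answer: I*√186/48 ≈ 0.28413*I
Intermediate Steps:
z = 0 (z = 1 - 1 = 0)
W(I, y) = 3
h = -I*√186/3 (h = -√(3 - 189)/3 = -I*√186/3 ≈ -4.5461*I)
G = -I*√186/3 ≈ -4.5461*I
G/(-5 + T) = (-I*√186/3)/(-5 - 11) = (-I*√186/3)/(-16) = -(-1)*I*√186/48 = I*√186/48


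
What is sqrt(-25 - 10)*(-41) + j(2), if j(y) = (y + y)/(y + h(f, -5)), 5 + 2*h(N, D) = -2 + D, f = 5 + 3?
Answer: -1 - 41*I*sqrt(35) ≈ -1.0 - 242.56*I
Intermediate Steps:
f = 8
h(N, D) = -7/2 + D/2 (h(N, D) = -5/2 + (-2 + D)/2 = -5/2 + (-1 + D/2) = -7/2 + D/2)
j(y) = 2*y/(-6 + y) (j(y) = (y + y)/(y + (-7/2 + (1/2)*(-5))) = (2*y)/(y + (-7/2 - 5/2)) = (2*y)/(y - 6) = (2*y)/(-6 + y) = 2*y/(-6 + y))
sqrt(-25 - 10)*(-41) + j(2) = sqrt(-25 - 10)*(-41) + 2*2/(-6 + 2) = sqrt(-35)*(-41) + 2*2/(-4) = (I*sqrt(35))*(-41) + 2*2*(-1/4) = -41*I*sqrt(35) - 1 = -1 - 41*I*sqrt(35)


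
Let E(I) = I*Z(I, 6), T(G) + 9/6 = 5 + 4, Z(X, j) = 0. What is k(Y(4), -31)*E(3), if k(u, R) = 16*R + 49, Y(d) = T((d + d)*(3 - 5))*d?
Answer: 0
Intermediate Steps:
T(G) = 15/2 (T(G) = -3/2 + (5 + 4) = -3/2 + 9 = 15/2)
E(I) = 0 (E(I) = I*0 = 0)
Y(d) = 15*d/2
k(u, R) = 49 + 16*R
k(Y(4), -31)*E(3) = (49 + 16*(-31))*0 = (49 - 496)*0 = -447*0 = 0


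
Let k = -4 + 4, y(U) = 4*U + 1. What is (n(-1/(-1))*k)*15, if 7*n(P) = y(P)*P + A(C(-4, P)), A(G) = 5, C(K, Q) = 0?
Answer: 0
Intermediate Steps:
y(U) = 1 + 4*U
n(P) = 5/7 + P*(1 + 4*P)/7 (n(P) = ((1 + 4*P)*P + 5)/7 = (P*(1 + 4*P) + 5)/7 = (5 + P*(1 + 4*P))/7 = 5/7 + P*(1 + 4*P)/7)
k = 0
(n(-1/(-1))*k)*15 = ((5/7 + (-1/(-1))*(1 + 4*(-1/(-1)))/7)*0)*15 = ((5/7 + (-1*(-1))*(1 + 4*(-1*(-1)))/7)*0)*15 = ((5/7 + (1/7)*1*(1 + 4*1))*0)*15 = ((5/7 + (1/7)*1*(1 + 4))*0)*15 = ((5/7 + (1/7)*1*5)*0)*15 = ((5/7 + 5/7)*0)*15 = ((10/7)*0)*15 = 0*15 = 0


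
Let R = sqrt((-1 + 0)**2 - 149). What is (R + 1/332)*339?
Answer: 339/332 + 678*I*sqrt(37) ≈ 1.0211 + 4124.1*I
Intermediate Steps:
R = 2*I*sqrt(37) (R = sqrt((-1)**2 - 149) = sqrt(1 - 149) = sqrt(-148) = 2*I*sqrt(37) ≈ 12.166*I)
(R + 1/332)*339 = (2*I*sqrt(37) + 1/332)*339 = (1/332 + 2*I*sqrt(37))*339 = 339/332 + 678*I*sqrt(37)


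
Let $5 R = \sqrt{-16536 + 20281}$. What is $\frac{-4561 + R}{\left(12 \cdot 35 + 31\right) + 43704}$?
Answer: $- \frac{4561}{44155} + \frac{\sqrt{3745}}{220775} \approx -0.10302$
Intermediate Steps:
$R = \frac{\sqrt{3745}}{5}$ ($R = \frac{\sqrt{-16536 + 20281}}{5} = \frac{\sqrt{3745}}{5} \approx 12.239$)
$\frac{-4561 + R}{\left(12 \cdot 35 + 31\right) + 43704} = \frac{-4561 + \frac{\sqrt{3745}}{5}}{\left(12 \cdot 35 + 31\right) + 43704} = \frac{-4561 + \frac{\sqrt{3745}}{5}}{\left(420 + 31\right) + 43704} = \frac{-4561 + \frac{\sqrt{3745}}{5}}{451 + 43704} = \frac{-4561 + \frac{\sqrt{3745}}{5}}{44155} = \left(-4561 + \frac{\sqrt{3745}}{5}\right) \frac{1}{44155} = - \frac{4561}{44155} + \frac{\sqrt{3745}}{220775}$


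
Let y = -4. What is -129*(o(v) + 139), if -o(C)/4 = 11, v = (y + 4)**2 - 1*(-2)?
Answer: -12255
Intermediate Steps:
v = 2 (v = (-4 + 4)**2 - 1*(-2) = 0**2 + 2 = 0 + 2 = 2)
o(C) = -44 (o(C) = -4*11 = -44)
-129*(o(v) + 139) = -129*(-44 + 139) = -129*95 = -12255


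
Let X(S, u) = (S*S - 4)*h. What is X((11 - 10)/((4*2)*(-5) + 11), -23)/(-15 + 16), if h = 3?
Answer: -10089/841 ≈ -11.996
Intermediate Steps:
X(S, u) = -12 + 3*S² (X(S, u) = (S*S - 4)*3 = (S² - 4)*3 = (-4 + S²)*3 = -12 + 3*S²)
X((11 - 10)/((4*2)*(-5) + 11), -23)/(-15 + 16) = (-12 + 3*((11 - 10)/((4*2)*(-5) + 11))²)/(-15 + 16) = (-12 + 3*(1/(8*(-5) + 11))²)/1 = 1*(-12 + 3*(1/(-40 + 11))²) = 1*(-12 + 3*(1/(-29))²) = 1*(-12 + 3*(1*(-1/29))²) = 1*(-12 + 3*(-1/29)²) = 1*(-12 + 3*(1/841)) = 1*(-12 + 3/841) = 1*(-10089/841) = -10089/841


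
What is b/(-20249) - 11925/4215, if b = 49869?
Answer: -30111144/5689969 ≈ -5.2920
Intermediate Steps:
b/(-20249) - 11925/4215 = 49869/(-20249) - 11925/4215 = 49869*(-1/20249) - 11925*1/4215 = -49869/20249 - 795/281 = -30111144/5689969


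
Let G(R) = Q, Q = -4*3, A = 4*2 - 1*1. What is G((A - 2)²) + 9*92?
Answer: 816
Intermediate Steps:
A = 7 (A = 8 - 1 = 7)
Q = -12
G(R) = -12
G((A - 2)²) + 9*92 = -12 + 9*92 = -12 + 828 = 816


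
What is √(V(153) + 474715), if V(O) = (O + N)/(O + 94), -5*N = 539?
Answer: √724047464985/1235 ≈ 689.00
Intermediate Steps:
N = -539/5 (N = -⅕*539 = -539/5 ≈ -107.80)
V(O) = (-539/5 + O)/(94 + O) (V(O) = (O - 539/5)/(O + 94) = (-539/5 + O)/(94 + O))
√(V(153) + 474715) = √((-539/5 + 153)/(94 + 153) + 474715) = √((226/5)/247 + 474715) = √((1/247)*(226/5) + 474715) = √(226/1235 + 474715) = √(586273251/1235) = √724047464985/1235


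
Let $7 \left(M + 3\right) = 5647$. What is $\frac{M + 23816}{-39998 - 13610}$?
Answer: $- \frac{86169}{187628} \approx -0.45925$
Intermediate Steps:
$M = \frac{5626}{7}$ ($M = -3 + \frac{1}{7} \cdot 5647 = -3 + \frac{5647}{7} = \frac{5626}{7} \approx 803.71$)
$\frac{M + 23816}{-39998 - 13610} = \frac{\frac{5626}{7} + 23816}{-39998 - 13610} = \frac{172338}{7 \left(-53608\right)} = \frac{172338}{7} \left(- \frac{1}{53608}\right) = - \frac{86169}{187628}$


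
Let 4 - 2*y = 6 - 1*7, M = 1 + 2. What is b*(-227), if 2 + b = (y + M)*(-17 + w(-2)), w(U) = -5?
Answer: 27921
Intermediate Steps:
M = 3
y = 5/2 (y = 2 - (6 - 1*7)/2 = 2 - (6 - 7)/2 = 2 - 1/2*(-1) = 2 + 1/2 = 5/2 ≈ 2.5000)
b = -123 (b = -2 + (5/2 + 3)*(-17 - 5) = -2 + (11/2)*(-22) = -2 - 121 = -123)
b*(-227) = -123*(-227) = 27921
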